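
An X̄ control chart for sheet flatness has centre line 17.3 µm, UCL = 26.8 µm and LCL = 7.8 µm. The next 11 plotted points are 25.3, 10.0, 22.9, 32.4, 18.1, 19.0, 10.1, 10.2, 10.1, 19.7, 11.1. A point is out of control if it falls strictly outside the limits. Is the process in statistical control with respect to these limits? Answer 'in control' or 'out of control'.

out of control

Compare each point to [7.8, 26.8]: sample 4 = 32.4 > UCL.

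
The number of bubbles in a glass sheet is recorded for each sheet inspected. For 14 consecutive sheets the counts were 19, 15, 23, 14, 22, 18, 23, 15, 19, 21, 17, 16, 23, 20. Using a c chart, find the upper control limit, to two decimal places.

c̄ = (19 + 15 + 23 + 14 + 22 + 18 + 23 + 15 + 19 + 21 + 17 + 16 + 23 + 20) / 14 = 265 / 14 = 18.9286
UCL = c̄ + 3√c̄ = 18.9286 + 3 × √18.9286 = 18.9286 + 3 × 4.3507 = 31.9807

31.98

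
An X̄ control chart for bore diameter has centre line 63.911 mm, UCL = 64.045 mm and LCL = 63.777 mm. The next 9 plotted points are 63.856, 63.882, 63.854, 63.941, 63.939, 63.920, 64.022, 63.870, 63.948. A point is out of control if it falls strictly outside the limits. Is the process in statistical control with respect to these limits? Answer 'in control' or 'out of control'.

All 9 points lie within [63.777, 64.045].

in control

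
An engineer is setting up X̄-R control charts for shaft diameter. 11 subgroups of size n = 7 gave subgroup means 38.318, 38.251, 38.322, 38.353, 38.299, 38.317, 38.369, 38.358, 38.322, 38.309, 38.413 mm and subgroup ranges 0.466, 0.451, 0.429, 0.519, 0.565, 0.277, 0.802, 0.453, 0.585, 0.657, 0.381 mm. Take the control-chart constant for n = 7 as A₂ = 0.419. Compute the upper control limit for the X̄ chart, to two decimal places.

38.54

X̄̄ = (38.318 + 38.251 + 38.322 + 38.353 + 38.299 + 38.317 + 38.369 + 38.358 + 38.322 + 38.309 + 38.413) / 11 = 421.6310 / 11 = 38.3301
R̄ = (0.466 + 0.451 + 0.429 + 0.519 + 0.565 + 0.277 + 0.802 + 0.453 + 0.585 + 0.657 + 0.381) / 11 = 5.5850 / 11 = 0.5077
UCL = X̄̄ + A₂·R̄ = 38.3301 + 0.419 × 0.5077 = 38.5428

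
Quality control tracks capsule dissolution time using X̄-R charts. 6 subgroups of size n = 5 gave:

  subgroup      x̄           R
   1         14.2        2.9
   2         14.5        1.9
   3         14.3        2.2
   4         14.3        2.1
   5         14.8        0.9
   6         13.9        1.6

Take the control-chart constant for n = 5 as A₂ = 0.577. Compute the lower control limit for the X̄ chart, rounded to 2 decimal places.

X̄̄ = (14.2 + 14.5 + 14.3 + 14.3 + 14.8 + 13.9) / 6 = 86.0000 / 6 = 14.3333
R̄ = (2.9 + 1.9 + 2.2 + 2.1 + 0.9 + 1.6) / 6 = 11.6000 / 6 = 1.9333
LCL = X̄̄ − A₂·R̄ = 14.3333 − 0.577 × 1.9333 = 13.2178

13.22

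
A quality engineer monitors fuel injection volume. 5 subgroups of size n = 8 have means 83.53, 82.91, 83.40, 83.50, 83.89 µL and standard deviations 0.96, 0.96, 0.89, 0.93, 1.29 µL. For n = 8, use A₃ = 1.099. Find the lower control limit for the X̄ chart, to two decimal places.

82.34

X̄̄ = (83.53 + 82.91 + 83.40 + 83.50 + 83.89) / 5 = 83.4460
s̄ = (0.96 + 0.96 + 0.89 + 0.93 + 1.29) / 5 = 1.0060
LCL = X̄̄ − A₃·s̄ = 83.4460 − 1.099 × 1.0060 = 82.3404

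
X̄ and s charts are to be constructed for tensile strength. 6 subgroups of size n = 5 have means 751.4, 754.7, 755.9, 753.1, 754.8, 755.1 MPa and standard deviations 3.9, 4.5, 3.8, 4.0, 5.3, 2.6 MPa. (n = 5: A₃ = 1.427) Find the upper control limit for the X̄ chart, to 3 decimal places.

X̄̄ = (751.4 + 754.7 + 755.9 + 753.1 + 754.8 + 755.1) / 6 = 754.1667
s̄ = (3.9 + 4.5 + 3.8 + 4.0 + 5.3 + 2.6) / 6 = 4.0167
UCL = X̄̄ + A₃·s̄ = 754.1667 + 1.427 × 4.0167 = 759.8984

759.898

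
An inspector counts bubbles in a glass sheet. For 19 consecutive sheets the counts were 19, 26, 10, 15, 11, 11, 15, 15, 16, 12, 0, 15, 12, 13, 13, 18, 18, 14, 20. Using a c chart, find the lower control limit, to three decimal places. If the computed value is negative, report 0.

2.997

c̄ = (19 + 26 + 10 + 15 + 11 + 11 + 15 + 15 + 16 + 12 + 0 + 15 + 12 + 13 + 13 + 18 + 18 + 14 + 20) / 19 = 273 / 19 = 14.3684
LCL = c̄ − 3√c̄ = 14.3684 − 3 × 3.7906 = 2.9967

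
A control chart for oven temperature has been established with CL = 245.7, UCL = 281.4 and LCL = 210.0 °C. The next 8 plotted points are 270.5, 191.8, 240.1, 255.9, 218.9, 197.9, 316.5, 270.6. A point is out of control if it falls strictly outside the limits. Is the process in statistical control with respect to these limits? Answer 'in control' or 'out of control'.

Compare each point to [210.0, 281.4]: sample 2 = 191.8 < LCL; sample 6 = 197.9 < LCL; sample 7 = 316.5 > UCL.

out of control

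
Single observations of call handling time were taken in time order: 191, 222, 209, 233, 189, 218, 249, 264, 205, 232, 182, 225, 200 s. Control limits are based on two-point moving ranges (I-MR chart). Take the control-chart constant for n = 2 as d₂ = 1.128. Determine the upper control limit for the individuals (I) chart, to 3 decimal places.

303.504

X̄ = (191 + 222 + 209 + 233 + 189 + 218 + 249 + 264 + 205 + 232 + 182 + 225 + 200) / 13 = 216.8462
Moving ranges: 31, 13, 24, 44, 29, 31, 15, 59, 27, 50, 43, 25; M̄R̄ = 391.0000 / 12 = 32.5833
UCL = X̄ + 3·M̄R̄/d₂ = 216.8462 + 3 × 32.5833 / 1.128 = 303.5040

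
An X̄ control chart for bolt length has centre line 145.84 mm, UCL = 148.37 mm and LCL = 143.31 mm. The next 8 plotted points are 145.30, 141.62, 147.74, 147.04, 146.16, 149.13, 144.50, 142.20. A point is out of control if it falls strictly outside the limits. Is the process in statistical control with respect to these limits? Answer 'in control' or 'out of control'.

Compare each point to [143.31, 148.37]: sample 2 = 141.62 < LCL; sample 6 = 149.13 > UCL; sample 8 = 142.20 < LCL.

out of control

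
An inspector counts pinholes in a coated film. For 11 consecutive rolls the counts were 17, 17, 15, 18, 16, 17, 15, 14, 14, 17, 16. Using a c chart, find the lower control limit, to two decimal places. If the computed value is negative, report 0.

c̄ = (17 + 17 + 15 + 18 + 16 + 17 + 15 + 14 + 14 + 17 + 16) / 11 = 176 / 11 = 16.0000
LCL = c̄ − 3√c̄ = 16.0000 − 3 × 4.0000 = 4.0000

4.00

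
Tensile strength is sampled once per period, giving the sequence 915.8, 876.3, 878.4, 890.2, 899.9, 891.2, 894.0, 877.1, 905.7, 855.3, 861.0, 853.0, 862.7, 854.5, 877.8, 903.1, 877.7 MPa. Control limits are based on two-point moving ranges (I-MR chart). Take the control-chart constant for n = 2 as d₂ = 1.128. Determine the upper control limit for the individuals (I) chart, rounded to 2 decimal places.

X̄ = (915.8 + 876.3 + 878.4 + 890.2 + 899.9 + 891.2 + 894.0 + 877.1 + 905.7 + 855.3 + 861.0 + 853.0 + 862.7 + 854.5 + 877.8 + 903.1 + 877.7) / 17 = 880.8059
Moving ranges: 39.5, 2.1, 11.8, 9.7, 8.7, 2.8, 16.9, 28.6, 50.4, 5.7, 8.0, 9.7, 8.2, 23.3, 25.3, 25.4; M̄R̄ = 276.1000 / 16 = 17.2563
UCL = X̄ + 3·M̄R̄/d₂ = 880.8059 + 3 × 17.2563 / 1.128 = 926.7002

926.70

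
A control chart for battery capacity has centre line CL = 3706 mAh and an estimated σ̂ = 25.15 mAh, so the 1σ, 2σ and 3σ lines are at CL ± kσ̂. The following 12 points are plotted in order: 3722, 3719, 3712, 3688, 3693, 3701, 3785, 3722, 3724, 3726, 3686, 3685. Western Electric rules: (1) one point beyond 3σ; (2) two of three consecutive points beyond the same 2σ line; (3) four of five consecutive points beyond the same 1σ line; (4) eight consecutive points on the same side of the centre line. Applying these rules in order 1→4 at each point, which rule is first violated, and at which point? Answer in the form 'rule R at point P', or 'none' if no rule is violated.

Zone of each point (C = within 1σ̂, B = 1σ̂–2σ̂, A = 2σ̂–3σ̂, * = beyond 3σ̂; sign = side of CL): 1:+C, 2:+C, 3:+C, 4:-C, 5:-C, 6:-C, 7:+*, 8:+C, 9:+C, 10:+C, 11:-C, 12:-C
Rule 1 (one point beyond the 3σ limits) is satisfied at point 7.

rule 1 at point 7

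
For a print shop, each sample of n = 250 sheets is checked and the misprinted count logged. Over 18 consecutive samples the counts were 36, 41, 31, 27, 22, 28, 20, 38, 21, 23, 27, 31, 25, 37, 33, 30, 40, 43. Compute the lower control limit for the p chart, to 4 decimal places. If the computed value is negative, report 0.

0.0606

p̄ = Σdᵢ / (k·n) = 553 / (18 × 250) = 0.12289
LCL = p̄ − 3·√(p̄(1−p̄)/n) = 0.12289 − 3 × 0.02076 = 0.06060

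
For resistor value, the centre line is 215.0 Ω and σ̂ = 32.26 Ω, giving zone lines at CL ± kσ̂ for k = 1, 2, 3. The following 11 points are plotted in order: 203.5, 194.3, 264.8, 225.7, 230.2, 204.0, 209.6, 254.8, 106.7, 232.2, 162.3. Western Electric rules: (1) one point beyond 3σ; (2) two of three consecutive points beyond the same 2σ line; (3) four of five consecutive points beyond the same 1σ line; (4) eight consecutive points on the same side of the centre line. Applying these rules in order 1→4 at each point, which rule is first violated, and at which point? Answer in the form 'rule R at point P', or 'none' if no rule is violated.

rule 1 at point 9

Zone of each point (C = within 1σ̂, B = 1σ̂–2σ̂, A = 2σ̂–3σ̂, * = beyond 3σ̂; sign = side of CL): 1:-C, 2:-C, 3:+B, 4:+C, 5:+C, 6:-C, 7:-C, 8:+B, 9:-*, 10:+C, 11:-B
Rule 1 (one point beyond the 3σ limits) is satisfied at point 9.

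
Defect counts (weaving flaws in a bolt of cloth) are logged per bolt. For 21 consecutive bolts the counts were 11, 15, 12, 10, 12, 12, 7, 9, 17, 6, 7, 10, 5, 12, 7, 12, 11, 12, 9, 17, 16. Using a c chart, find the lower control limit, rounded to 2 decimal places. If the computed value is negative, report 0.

1.00

c̄ = (11 + 15 + 12 + 10 + 12 + 12 + 7 + 9 + 17 + 6 + 7 + 10 + 5 + 12 + 7 + 12 + 11 + 12 + 9 + 17 + 16) / 21 = 229 / 21 = 10.9048
LCL = c̄ − 3√c̄ = 10.9048 − 3 × 3.3022 = 0.9981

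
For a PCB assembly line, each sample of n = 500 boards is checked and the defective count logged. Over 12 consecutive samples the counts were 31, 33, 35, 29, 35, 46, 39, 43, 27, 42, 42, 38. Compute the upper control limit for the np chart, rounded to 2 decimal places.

p̄ = Σdᵢ / (k·n) = 440 / (12 × 500) = 0.07333
UCL = np̄ + 3·√(np̄(1−p̄)) = 36.6667 + 3 × √(36.6667×0.92667) = 36.6667 + 3 × 5.8290 = 54.1538

54.15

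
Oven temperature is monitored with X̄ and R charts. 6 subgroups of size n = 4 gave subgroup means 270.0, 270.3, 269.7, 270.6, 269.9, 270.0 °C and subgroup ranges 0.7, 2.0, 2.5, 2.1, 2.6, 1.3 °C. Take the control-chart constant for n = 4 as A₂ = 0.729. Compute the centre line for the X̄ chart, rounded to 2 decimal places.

X̄̄ = (270.0 + 270.3 + 269.7 + 270.6 + 269.9 + 270.0) / 6 = 1620.5000 / 6 = 270.0833
CL = X̄̄ = 270.0833

270.08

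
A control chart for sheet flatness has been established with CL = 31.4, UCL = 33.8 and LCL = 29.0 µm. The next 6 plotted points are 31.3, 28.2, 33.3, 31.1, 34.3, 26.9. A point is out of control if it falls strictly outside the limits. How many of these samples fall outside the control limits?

Compare each point to [29.0, 33.8]: sample 2 = 28.2 < LCL; sample 5 = 34.3 > UCL; sample 6 = 26.9 < LCL.

3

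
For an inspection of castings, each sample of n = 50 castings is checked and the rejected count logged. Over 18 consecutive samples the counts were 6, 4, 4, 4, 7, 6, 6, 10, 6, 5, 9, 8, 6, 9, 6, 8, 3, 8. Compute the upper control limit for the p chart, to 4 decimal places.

0.2694

p̄ = Σdᵢ / (k·n) = 115 / (18 × 50) = 0.12778
UCL = p̄ + 3·√(p̄(1−p̄)/n) = 0.12778 + 3 × √(0.12778×0.87222/50) = 0.12778 + 3 × 0.04721 = 0.26942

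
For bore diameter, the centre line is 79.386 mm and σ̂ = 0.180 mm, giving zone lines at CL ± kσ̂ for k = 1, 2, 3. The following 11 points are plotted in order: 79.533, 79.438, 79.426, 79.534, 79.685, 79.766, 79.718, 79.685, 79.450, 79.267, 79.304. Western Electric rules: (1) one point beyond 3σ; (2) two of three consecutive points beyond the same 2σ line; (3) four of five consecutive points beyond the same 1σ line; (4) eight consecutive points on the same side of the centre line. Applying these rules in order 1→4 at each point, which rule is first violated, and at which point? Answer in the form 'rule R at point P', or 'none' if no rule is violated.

rule 3 at point 8

Zone of each point (C = within 1σ̂, B = 1σ̂–2σ̂, A = 2σ̂–3σ̂, * = beyond 3σ̂; sign = side of CL): 1:+C, 2:+C, 3:+C, 4:+C, 5:+B, 6:+A, 7:+B, 8:+B, 9:+C, 10:-C, 11:-C
Rule 3 (four of five consecutive points beyond the same 1σ limit) is satisfied at point 8.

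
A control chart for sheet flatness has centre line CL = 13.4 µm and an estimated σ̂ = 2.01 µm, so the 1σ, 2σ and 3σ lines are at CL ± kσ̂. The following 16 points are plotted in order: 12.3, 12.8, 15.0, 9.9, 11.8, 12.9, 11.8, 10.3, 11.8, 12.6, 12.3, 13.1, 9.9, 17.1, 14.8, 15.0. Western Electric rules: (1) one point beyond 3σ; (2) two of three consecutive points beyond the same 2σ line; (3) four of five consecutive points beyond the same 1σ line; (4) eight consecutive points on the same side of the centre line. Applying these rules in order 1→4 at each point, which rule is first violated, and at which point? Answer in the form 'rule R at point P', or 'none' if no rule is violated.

rule 4 at point 11

Zone of each point (C = within 1σ̂, B = 1σ̂–2σ̂, A = 2σ̂–3σ̂, * = beyond 3σ̂; sign = side of CL): 1:-C, 2:-C, 3:+C, 4:-B, 5:-C, 6:-C, 7:-C, 8:-B, 9:-C, 10:-C, 11:-C, 12:-C, 13:-B, 14:+B, 15:+C, 16:+C
Rule 4 (eight consecutive points on the same side of the centre line) is satisfied at point 11.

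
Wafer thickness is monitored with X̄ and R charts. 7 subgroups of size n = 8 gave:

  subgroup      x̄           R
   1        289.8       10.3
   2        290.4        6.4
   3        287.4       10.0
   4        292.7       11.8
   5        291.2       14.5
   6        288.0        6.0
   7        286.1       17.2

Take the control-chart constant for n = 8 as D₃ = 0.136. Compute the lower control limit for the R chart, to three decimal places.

R̄ = (10.3 + 6.4 + 10.0 + 11.8 + 14.5 + 6.0 + 17.2) / 7 = 76.2000 / 7 = 10.8857
LCL_R = D₃·R̄ = 0.136 × 10.8857 = 1.4805

1.480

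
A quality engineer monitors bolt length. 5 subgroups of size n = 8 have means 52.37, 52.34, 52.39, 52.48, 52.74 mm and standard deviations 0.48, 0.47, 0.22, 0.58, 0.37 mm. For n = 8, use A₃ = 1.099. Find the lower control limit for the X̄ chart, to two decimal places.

52.00

X̄̄ = (52.37 + 52.34 + 52.39 + 52.48 + 52.74) / 5 = 52.4640
s̄ = (0.48 + 0.47 + 0.22 + 0.58 + 0.37) / 5 = 0.4240
LCL = X̄̄ − A₃·s̄ = 52.4640 − 1.099 × 0.4240 = 51.9980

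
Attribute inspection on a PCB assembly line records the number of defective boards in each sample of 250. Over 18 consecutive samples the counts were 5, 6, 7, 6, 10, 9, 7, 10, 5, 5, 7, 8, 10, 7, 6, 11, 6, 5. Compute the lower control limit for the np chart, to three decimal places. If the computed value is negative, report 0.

0.000

p̄ = Σdᵢ / (k·n) = 130 / (18 × 250) = 0.02889
LCL = np̄ − 3·√(np̄(1−p̄)) = 7.2222 − 3 × 2.6483 = -0.7227 → 0 (negative, so LCL = 0)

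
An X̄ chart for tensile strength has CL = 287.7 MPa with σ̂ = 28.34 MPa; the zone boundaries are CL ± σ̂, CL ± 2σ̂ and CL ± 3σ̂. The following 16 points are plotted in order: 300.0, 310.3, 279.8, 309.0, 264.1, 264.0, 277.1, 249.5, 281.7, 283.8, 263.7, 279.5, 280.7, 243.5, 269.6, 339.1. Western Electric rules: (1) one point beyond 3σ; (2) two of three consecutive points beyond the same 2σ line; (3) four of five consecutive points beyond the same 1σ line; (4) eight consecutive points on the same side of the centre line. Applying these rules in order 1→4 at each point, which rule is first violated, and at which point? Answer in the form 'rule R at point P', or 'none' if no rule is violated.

Zone of each point (C = within 1σ̂, B = 1σ̂–2σ̂, A = 2σ̂–3σ̂, * = beyond 3σ̂; sign = side of CL): 1:+C, 2:+C, 3:-C, 4:+C, 5:-C, 6:-C, 7:-C, 8:-B, 9:-C, 10:-C, 11:-C, 12:-C, 13:-C, 14:-B, 15:-C, 16:+B
Rule 4 (eight consecutive points on the same side of the centre line) is satisfied at point 12.

rule 4 at point 12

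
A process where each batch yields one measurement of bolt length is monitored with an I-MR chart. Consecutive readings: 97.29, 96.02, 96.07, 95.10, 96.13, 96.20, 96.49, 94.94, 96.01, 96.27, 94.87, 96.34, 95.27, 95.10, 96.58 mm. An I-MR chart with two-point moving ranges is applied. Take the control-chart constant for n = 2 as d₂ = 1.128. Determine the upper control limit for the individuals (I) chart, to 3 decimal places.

X̄ = (97.29 + 96.02 + 96.07 + 95.10 + 96.13 + 96.20 + 96.49 + 94.94 + 96.01 + 96.27 + 94.87 + 96.34 + 95.27 + 95.10 + 96.58) / 15 = 95.9120
Moving ranges: 1.27, 0.05, 0.97, 1.03, 0.07, 0.29, 1.55, 1.07, 0.26, 1.40, 1.47, 1.07, 0.17, 1.48; M̄R̄ = 12.1500 / 14 = 0.8679
UCL = X̄ + 3·M̄R̄/d₂ = 95.9120 + 3 × 0.8679 / 1.128 = 98.2201

98.220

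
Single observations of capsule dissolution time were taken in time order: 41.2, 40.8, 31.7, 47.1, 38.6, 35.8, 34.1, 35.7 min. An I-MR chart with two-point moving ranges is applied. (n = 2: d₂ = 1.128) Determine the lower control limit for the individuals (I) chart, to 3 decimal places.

X̄ = (41.2 + 40.8 + 31.7 + 47.1 + 38.6 + 35.8 + 34.1 + 35.7) / 8 = 38.1250
Moving ranges: 0.4, 9.1, 15.4, 8.5, 2.8, 1.7, 1.6; M̄R̄ = 39.5000 / 7 = 5.6429
LCL = X̄ − 3·M̄R̄/d₂ = 38.1250 − 3 × 5.6429 / 1.128 = 23.1174

23.117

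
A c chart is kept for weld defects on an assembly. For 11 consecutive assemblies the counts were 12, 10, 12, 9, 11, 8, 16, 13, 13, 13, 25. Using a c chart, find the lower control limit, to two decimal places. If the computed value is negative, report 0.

c̄ = (12 + 10 + 12 + 9 + 11 + 8 + 16 + 13 + 13 + 13 + 25) / 11 = 142 / 11 = 12.9091
LCL = c̄ − 3√c̄ = 12.9091 − 3 × 3.5929 = 2.1303

2.13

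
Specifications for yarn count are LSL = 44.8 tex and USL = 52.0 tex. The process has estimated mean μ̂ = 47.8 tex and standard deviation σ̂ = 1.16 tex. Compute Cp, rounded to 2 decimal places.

1.03

Cp = (USL − LSL) / (6σ̂) = (52.0 − 44.8) / (6 × 1.16) = 7.2000 / 6.9600 = 1.0345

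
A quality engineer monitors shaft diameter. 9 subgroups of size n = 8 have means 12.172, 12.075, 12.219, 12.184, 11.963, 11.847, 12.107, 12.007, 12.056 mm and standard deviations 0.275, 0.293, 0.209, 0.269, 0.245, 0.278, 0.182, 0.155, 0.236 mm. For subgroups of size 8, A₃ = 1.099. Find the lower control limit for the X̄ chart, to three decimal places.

X̄̄ = (12.172 + 12.075 + 12.219 + 12.184 + 11.963 + 11.847 + 12.107 + 12.007 + 12.056) / 9 = 12.0700
s̄ = (0.275 + 0.293 + 0.209 + 0.269 + 0.245 + 0.278 + 0.182 + 0.155 + 0.236) / 9 = 0.2380
LCL = X̄̄ − A₃·s̄ = 12.0700 − 1.099 × 0.2380 = 11.8084

11.808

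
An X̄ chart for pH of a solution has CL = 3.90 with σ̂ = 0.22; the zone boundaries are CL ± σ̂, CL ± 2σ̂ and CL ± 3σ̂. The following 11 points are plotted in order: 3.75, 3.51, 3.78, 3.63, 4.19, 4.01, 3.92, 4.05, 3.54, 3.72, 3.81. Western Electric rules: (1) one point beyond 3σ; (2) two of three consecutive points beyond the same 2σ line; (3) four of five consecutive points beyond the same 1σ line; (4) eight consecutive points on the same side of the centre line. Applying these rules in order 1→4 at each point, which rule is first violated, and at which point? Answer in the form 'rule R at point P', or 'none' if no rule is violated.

none

Zone of each point (C = within 1σ̂, B = 1σ̂–2σ̂, A = 2σ̂–3σ̂, * = beyond 3σ̂; sign = side of CL): 1:-C, 2:-B, 3:-C, 4:-B, 5:+B, 6:+C, 7:+C, 8:+C, 9:-B, 10:-C, 11:-C
No rule fires across all 11 points.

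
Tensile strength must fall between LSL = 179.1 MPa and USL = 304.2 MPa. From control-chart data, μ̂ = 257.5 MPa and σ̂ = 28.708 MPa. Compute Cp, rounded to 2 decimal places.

0.73

Cp = (USL − LSL) / (6σ̂) = (304.2 − 179.1) / (6 × 28.708) = 125.1000 / 172.2480 = 0.7263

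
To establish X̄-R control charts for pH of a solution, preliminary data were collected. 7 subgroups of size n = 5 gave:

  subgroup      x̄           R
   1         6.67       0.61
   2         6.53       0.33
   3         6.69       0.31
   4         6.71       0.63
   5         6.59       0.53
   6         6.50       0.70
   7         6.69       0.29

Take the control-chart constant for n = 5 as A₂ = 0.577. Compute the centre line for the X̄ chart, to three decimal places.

6.626

X̄̄ = (6.67 + 6.53 + 6.69 + 6.71 + 6.59 + 6.50 + 6.69) / 7 = 46.3800 / 7 = 6.6257
CL = X̄̄ = 6.6257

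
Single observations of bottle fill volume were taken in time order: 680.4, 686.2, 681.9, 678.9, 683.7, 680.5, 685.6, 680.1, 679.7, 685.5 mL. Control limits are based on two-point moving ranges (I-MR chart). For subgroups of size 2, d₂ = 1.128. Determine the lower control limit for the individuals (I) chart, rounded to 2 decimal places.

671.05

X̄ = (680.4 + 686.2 + 681.9 + 678.9 + 683.7 + 680.5 + 685.6 + 680.1 + 679.7 + 685.5) / 10 = 682.2500
Moving ranges: 5.8, 4.3, 3.0, 4.8, 3.2, 5.1, 5.5, 0.4, 5.8; M̄R̄ = 37.9000 / 9 = 4.2111
LCL = X̄ − 3·M̄R̄/d₂ = 682.2500 − 3 × 4.2111 / 1.128 = 671.0502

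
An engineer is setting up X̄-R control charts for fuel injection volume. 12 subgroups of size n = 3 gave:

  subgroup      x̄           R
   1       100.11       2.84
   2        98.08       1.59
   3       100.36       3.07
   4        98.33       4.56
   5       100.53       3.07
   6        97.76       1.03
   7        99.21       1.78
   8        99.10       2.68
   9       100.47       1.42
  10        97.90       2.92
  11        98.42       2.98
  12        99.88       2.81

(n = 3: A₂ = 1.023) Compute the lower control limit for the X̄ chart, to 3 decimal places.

96.558

X̄̄ = (100.11 + 98.08 + 100.36 + 98.33 + 100.53 + 97.76 + 99.21 + 99.10 + 100.47 + 97.90 + 98.42 + 99.88) / 12 = 1190.1500 / 12 = 99.1792
R̄ = (2.84 + 1.59 + 3.07 + 4.56 + 3.07 + 1.03 + 1.78 + 2.68 + 1.42 + 2.92 + 2.98 + 2.81) / 12 = 30.7500 / 12 = 2.5625
LCL = X̄̄ − A₂·R̄ = 99.1792 − 1.023 × 2.5625 = 96.5577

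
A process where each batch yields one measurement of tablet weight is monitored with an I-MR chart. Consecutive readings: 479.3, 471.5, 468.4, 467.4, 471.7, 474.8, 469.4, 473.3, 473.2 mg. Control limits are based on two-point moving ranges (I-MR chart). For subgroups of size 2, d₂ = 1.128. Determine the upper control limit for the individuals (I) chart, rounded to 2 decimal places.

X̄ = (479.3 + 471.5 + 468.4 + 467.4 + 471.7 + 474.8 + 469.4 + 473.3 + 473.2) / 9 = 472.1111
Moving ranges: 7.8, 3.1, 1.0, 4.3, 3.1, 5.4, 3.9, 0.1; M̄R̄ = 28.7000 / 8 = 3.5875
UCL = X̄ + 3·M̄R̄/d₂ = 472.1111 + 3 × 3.5875 / 1.128 = 481.6523

481.65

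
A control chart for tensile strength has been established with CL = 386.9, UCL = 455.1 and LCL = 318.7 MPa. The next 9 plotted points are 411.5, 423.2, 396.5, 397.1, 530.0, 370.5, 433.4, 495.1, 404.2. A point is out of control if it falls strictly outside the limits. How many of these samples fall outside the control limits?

2

Compare each point to [318.7, 455.1]: sample 5 = 530.0 > UCL; sample 8 = 495.1 > UCL.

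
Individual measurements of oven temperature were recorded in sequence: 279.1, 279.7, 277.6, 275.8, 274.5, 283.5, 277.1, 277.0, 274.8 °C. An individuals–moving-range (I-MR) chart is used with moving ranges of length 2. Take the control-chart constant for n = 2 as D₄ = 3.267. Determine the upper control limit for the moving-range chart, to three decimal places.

Moving ranges: 0.6, 2.1, 1.8, 1.3, 9.0, 6.4, 0.1, 2.2; M̄R̄ = 23.5000 / 8 = 2.9375
UCL_MR = D₄·M̄R̄ = 3.267 × 2.9375 = 9.5968

9.597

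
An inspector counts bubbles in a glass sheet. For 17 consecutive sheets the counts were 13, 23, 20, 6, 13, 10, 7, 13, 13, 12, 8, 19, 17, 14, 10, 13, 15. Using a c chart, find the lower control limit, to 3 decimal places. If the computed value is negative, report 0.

c̄ = (13 + 23 + 20 + 6 + 13 + 10 + 7 + 13 + 13 + 12 + 8 + 19 + 17 + 14 + 10 + 13 + 15) / 17 = 226 / 17 = 13.2941
LCL = c̄ − 3√c̄ = 13.2941 − 3 × 3.6461 = 2.3558

2.356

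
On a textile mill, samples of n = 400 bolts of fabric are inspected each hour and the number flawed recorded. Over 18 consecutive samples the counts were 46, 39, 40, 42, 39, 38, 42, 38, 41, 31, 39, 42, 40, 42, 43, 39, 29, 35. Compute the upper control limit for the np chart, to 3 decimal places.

56.999

p̄ = Σdᵢ / (k·n) = 705 / (18 × 400) = 0.09792
UCL = np̄ + 3·√(np̄(1−p̄)) = 39.1667 + 3 × √(39.1667×0.90208) = 39.1667 + 3 × 5.9440 = 56.9988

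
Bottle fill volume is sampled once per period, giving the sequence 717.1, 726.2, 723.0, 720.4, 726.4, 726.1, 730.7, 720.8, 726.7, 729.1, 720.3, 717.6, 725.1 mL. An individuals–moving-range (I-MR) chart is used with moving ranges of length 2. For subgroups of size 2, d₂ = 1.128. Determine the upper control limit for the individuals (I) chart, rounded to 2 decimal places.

X̄ = (717.1 + 726.2 + 723.0 + 720.4 + 726.4 + 726.1 + 730.7 + 720.8 + 726.7 + 729.1 + 720.3 + 717.6 + 725.1) / 13 = 723.8077
Moving ranges: 9.1, 3.2, 2.6, 6.0, 0.3, 4.6, 9.9, 5.9, 2.4, 8.8, 2.7, 7.5; M̄R̄ = 63.0000 / 12 = 5.2500
UCL = X̄ + 3·M̄R̄/d₂ = 723.8077 + 3 × 5.2500 / 1.128 = 737.7705

737.77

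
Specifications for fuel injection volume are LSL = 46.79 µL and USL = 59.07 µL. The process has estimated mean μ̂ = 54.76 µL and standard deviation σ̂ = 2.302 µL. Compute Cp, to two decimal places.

Cp = (USL − LSL) / (6σ̂) = (59.07 − 46.79) / (6 × 2.302) = 12.2800 / 13.8120 = 0.8891

0.89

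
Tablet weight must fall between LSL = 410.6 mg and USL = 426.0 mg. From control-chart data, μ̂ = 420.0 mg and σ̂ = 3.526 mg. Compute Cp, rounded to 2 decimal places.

0.73

Cp = (USL − LSL) / (6σ̂) = (426.0 − 410.6) / (6 × 3.526) = 15.4000 / 21.1560 = 0.7279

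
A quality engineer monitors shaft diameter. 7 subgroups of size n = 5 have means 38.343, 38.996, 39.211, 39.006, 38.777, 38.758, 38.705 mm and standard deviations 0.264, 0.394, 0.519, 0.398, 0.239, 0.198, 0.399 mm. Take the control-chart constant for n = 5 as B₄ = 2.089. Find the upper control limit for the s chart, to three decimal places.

0.720

s̄ = (0.264 + 0.394 + 0.519 + 0.398 + 0.239 + 0.198 + 0.399) / 7 = 0.3444
UCL_s = B₄·s̄ = 2.089 × 0.3444 = 0.7195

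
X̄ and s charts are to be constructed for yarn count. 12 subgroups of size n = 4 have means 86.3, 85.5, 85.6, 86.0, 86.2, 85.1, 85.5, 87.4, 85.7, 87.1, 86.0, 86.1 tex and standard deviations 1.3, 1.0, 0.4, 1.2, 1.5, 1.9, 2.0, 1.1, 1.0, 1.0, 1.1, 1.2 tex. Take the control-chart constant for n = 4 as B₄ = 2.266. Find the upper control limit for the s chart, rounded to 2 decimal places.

2.78

s̄ = (1.3 + 1.0 + 0.4 + 1.2 + 1.5 + 1.9 + 2.0 + 1.1 + 1.0 + 1.0 + 1.1 + 1.2) / 12 = 1.2250
UCL_s = B₄·s̄ = 2.266 × 1.2250 = 2.7758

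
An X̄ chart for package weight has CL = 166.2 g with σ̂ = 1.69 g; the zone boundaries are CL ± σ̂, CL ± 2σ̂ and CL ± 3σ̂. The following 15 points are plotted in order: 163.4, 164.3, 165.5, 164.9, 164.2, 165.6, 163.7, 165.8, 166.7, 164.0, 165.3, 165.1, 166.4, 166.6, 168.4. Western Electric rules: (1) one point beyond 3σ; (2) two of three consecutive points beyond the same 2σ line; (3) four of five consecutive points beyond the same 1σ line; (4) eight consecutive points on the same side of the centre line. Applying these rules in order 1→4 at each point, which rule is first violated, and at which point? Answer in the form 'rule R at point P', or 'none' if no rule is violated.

Zone of each point (C = within 1σ̂, B = 1σ̂–2σ̂, A = 2σ̂–3σ̂, * = beyond 3σ̂; sign = side of CL): 1:-B, 2:-B, 3:-C, 4:-C, 5:-B, 6:-C, 7:-B, 8:-C, 9:+C, 10:-B, 11:-C, 12:-C, 13:+C, 14:+C, 15:+B
Rule 4 (eight consecutive points on the same side of the centre line) is satisfied at point 8.

rule 4 at point 8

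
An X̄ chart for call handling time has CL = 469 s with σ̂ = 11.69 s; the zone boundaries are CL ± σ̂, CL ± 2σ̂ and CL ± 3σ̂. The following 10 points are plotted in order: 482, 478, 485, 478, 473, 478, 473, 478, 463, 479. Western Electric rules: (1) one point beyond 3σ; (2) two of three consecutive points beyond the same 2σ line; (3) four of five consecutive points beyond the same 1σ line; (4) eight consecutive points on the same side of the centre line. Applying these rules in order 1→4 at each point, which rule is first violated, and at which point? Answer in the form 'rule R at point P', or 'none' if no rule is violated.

Zone of each point (C = within 1σ̂, B = 1σ̂–2σ̂, A = 2σ̂–3σ̂, * = beyond 3σ̂; sign = side of CL): 1:+B, 2:+C, 3:+B, 4:+C, 5:+C, 6:+C, 7:+C, 8:+C, 9:-C, 10:+C
Rule 4 (eight consecutive points on the same side of the centre line) is satisfied at point 8.

rule 4 at point 8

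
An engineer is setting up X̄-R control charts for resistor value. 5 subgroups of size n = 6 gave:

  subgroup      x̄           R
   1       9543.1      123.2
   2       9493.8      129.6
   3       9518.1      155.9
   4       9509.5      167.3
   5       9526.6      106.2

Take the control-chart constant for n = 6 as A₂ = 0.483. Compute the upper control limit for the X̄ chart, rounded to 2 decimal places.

X̄̄ = (9543.1 + 9493.8 + 9518.1 + 9509.5 + 9526.6) / 5 = 47591.1000 / 5 = 9518.2200
R̄ = (123.2 + 129.6 + 155.9 + 167.3 + 106.2) / 5 = 682.2000 / 5 = 136.4400
UCL = X̄̄ + A₂·R̄ = 9518.2200 + 0.483 × 136.4400 = 9584.1205

9584.12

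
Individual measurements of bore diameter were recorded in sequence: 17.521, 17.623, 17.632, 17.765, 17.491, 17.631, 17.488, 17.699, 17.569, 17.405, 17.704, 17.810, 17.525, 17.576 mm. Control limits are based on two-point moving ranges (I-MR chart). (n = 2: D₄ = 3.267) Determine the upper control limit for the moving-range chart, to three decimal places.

Moving ranges: 0.102, 0.009, 0.133, 0.274, 0.140, 0.143, 0.211, 0.130, 0.164, 0.299, 0.106, 0.285, 0.051; M̄R̄ = 2.0470 / 13 = 0.1575
UCL_MR = D₄·M̄R̄ = 3.267 × 0.1575 = 0.5144

0.514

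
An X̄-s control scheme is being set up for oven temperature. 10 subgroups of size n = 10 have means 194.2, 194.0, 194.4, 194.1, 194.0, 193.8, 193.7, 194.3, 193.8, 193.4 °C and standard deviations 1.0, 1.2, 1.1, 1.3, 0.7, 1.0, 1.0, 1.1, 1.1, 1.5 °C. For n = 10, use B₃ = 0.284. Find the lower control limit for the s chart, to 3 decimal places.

0.312

s̄ = (1.0 + 1.2 + 1.1 + 1.3 + 0.7 + 1.0 + 1.0 + 1.1 + 1.1 + 1.5) / 10 = 1.1000
LCL_s = B₃·s̄ = 0.284 × 1.1000 = 0.3124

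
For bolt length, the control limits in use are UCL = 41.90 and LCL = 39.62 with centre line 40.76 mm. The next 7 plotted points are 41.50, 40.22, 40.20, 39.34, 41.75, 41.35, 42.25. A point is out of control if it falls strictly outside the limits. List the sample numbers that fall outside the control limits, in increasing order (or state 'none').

4, 7

Compare each point to [39.62, 41.90]: sample 4 = 39.34 < LCL; sample 7 = 42.25 > UCL.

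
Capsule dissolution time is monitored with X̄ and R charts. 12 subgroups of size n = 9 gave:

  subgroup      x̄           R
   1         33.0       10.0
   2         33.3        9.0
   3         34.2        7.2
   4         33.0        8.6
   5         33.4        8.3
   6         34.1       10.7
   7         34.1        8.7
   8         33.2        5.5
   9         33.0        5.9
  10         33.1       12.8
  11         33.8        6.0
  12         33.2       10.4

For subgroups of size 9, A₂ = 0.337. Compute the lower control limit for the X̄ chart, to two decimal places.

30.55

X̄̄ = (33.0 + 33.3 + 34.2 + 33.0 + 33.4 + 34.1 + 34.1 + 33.2 + 33.0 + 33.1 + 33.8 + 33.2) / 12 = 401.4000 / 12 = 33.4500
R̄ = (10.0 + 9.0 + 7.2 + 8.6 + 8.3 + 10.7 + 8.7 + 5.5 + 5.9 + 12.8 + 6.0 + 10.4) / 12 = 103.1000 / 12 = 8.5917
LCL = X̄̄ − A₂·R̄ = 33.4500 − 0.337 × 8.5917 = 30.5546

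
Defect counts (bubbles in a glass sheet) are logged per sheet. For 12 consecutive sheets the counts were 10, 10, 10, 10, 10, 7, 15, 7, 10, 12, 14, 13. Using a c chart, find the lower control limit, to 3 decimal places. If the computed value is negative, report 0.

c̄ = (10 + 10 + 10 + 10 + 10 + 7 + 15 + 7 + 10 + 12 + 14 + 13) / 12 = 128 / 12 = 10.6667
LCL = c̄ − 3√c̄ = 10.6667 − 3 × 3.2660 = 0.8687

0.869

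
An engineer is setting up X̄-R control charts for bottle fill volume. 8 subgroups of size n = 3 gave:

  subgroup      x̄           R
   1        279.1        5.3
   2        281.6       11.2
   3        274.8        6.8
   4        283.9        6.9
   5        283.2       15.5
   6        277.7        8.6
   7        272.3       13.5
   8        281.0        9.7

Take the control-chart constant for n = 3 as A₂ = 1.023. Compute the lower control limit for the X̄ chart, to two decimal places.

X̄̄ = (279.1 + 281.6 + 274.8 + 283.9 + 283.2 + 277.7 + 272.3 + 281.0) / 8 = 2233.6000 / 8 = 279.2000
R̄ = (5.3 + 11.2 + 6.8 + 6.9 + 15.5 + 8.6 + 13.5 + 9.7) / 8 = 77.5000 / 8 = 9.6875
LCL = X̄̄ − A₂·R̄ = 279.2000 − 1.023 × 9.6875 = 269.2897

269.29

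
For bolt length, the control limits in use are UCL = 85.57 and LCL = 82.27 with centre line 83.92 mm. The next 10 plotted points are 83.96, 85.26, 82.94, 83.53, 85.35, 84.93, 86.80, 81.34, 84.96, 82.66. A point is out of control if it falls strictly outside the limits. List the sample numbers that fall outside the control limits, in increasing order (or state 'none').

Compare each point to [82.27, 85.57]: sample 7 = 86.80 > UCL; sample 8 = 81.34 < LCL.

7, 8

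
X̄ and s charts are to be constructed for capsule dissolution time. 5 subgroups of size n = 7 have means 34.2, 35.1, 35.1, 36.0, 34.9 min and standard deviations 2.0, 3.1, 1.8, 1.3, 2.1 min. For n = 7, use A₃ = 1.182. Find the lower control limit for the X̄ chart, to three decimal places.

X̄̄ = (34.2 + 35.1 + 35.1 + 36.0 + 34.9) / 5 = 35.0600
s̄ = (2.0 + 3.1 + 1.8 + 1.3 + 2.1) / 5 = 2.0600
LCL = X̄̄ − A₃·s̄ = 35.0600 − 1.182 × 2.0600 = 32.6251

32.625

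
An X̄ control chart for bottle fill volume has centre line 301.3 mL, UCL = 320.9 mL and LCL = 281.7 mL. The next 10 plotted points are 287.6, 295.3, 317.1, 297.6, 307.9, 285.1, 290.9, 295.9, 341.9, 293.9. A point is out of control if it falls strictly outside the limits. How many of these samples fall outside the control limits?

Compare each point to [281.7, 320.9]: sample 9 = 341.9 > UCL.

1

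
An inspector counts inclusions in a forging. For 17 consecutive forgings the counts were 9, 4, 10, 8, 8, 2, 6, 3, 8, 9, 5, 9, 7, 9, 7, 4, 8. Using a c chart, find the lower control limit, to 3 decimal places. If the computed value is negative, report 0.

c̄ = (9 + 4 + 10 + 8 + 8 + 2 + 6 + 3 + 8 + 9 + 5 + 9 + 7 + 9 + 7 + 4 + 8) / 17 = 116 / 17 = 6.8235
LCL = c̄ − 3√c̄ = 6.8235 − 3 × 2.6122 = -1.0130 → 0 (cannot be negative)

0.000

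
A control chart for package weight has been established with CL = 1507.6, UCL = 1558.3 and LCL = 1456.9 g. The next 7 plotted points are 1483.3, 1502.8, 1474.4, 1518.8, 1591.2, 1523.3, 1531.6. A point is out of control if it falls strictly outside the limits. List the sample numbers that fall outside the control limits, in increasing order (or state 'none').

5

Compare each point to [1456.9, 1558.3]: sample 5 = 1591.2 > UCL.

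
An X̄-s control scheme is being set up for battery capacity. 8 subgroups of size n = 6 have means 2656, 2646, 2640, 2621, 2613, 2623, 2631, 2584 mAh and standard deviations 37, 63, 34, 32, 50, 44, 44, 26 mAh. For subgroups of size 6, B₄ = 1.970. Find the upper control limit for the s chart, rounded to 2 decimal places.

s̄ = (37 + 63 + 34 + 32 + 50 + 44 + 44 + 26) / 8 = 41.2500
UCL_s = B₄·s̄ = 1.970 × 41.2500 = 81.2625

81.26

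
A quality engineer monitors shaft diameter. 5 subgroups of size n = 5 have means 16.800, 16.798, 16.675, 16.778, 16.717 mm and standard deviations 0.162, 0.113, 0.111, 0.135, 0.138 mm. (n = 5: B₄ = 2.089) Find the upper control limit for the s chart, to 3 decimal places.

s̄ = (0.162 + 0.113 + 0.111 + 0.135 + 0.138) / 5 = 0.1318
UCL_s = B₄·s̄ = 2.089 × 0.1318 = 0.2753

0.275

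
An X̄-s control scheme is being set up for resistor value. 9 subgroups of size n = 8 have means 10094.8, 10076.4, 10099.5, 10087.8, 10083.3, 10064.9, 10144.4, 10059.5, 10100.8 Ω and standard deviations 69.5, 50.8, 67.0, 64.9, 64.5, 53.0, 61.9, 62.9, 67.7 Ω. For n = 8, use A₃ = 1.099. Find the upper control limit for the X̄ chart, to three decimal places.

10158.806

X̄̄ = (10094.8 + 10076.4 + 10099.5 + 10087.8 + 10083.3 + 10064.9 + 10144.4 + 10059.5 + 10100.8) / 9 = 10090.1556
s̄ = (69.5 + 50.8 + 67.0 + 64.9 + 64.5 + 53.0 + 61.9 + 62.9 + 67.7) / 9 = 62.4667
UCL = X̄̄ + A₃·s̄ = 10090.1556 + 1.099 × 62.4667 = 10158.8064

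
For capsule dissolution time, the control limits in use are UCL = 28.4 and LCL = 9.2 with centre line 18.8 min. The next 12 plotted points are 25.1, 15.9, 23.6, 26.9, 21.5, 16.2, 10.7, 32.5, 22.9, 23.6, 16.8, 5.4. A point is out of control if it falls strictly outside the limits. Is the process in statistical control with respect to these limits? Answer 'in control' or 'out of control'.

Compare each point to [9.2, 28.4]: sample 8 = 32.5 > UCL; sample 12 = 5.4 < LCL.

out of control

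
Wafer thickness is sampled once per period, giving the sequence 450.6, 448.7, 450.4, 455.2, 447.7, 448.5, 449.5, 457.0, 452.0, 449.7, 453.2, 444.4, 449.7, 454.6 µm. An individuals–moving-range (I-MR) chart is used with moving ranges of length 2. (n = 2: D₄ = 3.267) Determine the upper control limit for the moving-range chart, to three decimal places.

13.822

Moving ranges: 1.9, 1.7, 4.8, 7.5, 0.8, 1.0, 7.5, 5.0, 2.3, 3.5, 8.8, 5.3, 4.9; M̄R̄ = 55.0000 / 13 = 4.2308
UCL_MR = D₄·M̄R̄ = 3.267 × 4.2308 = 13.8219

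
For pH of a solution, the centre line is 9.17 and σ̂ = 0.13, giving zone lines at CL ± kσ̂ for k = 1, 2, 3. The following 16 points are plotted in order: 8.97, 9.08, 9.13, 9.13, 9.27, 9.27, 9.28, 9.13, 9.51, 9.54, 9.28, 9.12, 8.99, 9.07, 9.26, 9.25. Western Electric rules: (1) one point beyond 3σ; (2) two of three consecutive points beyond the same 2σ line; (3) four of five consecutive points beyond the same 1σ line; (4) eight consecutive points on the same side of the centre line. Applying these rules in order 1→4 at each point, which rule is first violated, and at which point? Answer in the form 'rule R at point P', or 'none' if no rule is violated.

Zone of each point (C = within 1σ̂, B = 1σ̂–2σ̂, A = 2σ̂–3σ̂, * = beyond 3σ̂; sign = side of CL): 1:-B, 2:-C, 3:-C, 4:-C, 5:+C, 6:+C, 7:+C, 8:-C, 9:+A, 10:+A, 11:+C, 12:-C, 13:-B, 14:-C, 15:+C, 16:+C
Rule 2 (two of three consecutive points beyond the same 2σ limit) is satisfied at point 10.

rule 2 at point 10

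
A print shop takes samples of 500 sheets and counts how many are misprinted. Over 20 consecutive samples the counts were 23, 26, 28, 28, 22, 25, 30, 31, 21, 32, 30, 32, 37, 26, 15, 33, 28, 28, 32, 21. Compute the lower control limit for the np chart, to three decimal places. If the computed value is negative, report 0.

p̄ = Σdᵢ / (k·n) = 548 / (20 × 500) = 0.05480
LCL = np̄ − 3·√(np̄(1−p̄)) = 27.4000 − 3 × 5.0891 = 12.1328

12.133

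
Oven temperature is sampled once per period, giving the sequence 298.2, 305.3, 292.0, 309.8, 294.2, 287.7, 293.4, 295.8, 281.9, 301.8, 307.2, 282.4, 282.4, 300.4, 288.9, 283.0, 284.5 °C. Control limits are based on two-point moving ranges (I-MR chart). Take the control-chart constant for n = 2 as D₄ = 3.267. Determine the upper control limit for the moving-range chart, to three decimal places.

Moving ranges: 7.1, 13.3, 17.8, 15.6, 6.5, 5.7, 2.4, 13.9, 19.9, 5.4, 24.8, 0.0, 18.0, 11.5, 5.9, 1.5; M̄R̄ = 169.3000 / 16 = 10.5813
UCL_MR = D₄·M̄R̄ = 3.267 × 10.5813 = 34.5689

34.569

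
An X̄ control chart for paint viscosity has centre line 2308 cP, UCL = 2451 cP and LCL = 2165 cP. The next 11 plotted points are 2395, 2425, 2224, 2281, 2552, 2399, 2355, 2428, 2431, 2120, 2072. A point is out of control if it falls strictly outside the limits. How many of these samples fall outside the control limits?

3

Compare each point to [2165, 2451]: sample 5 = 2552 > UCL; sample 10 = 2120 < LCL; sample 11 = 2072 < LCL.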